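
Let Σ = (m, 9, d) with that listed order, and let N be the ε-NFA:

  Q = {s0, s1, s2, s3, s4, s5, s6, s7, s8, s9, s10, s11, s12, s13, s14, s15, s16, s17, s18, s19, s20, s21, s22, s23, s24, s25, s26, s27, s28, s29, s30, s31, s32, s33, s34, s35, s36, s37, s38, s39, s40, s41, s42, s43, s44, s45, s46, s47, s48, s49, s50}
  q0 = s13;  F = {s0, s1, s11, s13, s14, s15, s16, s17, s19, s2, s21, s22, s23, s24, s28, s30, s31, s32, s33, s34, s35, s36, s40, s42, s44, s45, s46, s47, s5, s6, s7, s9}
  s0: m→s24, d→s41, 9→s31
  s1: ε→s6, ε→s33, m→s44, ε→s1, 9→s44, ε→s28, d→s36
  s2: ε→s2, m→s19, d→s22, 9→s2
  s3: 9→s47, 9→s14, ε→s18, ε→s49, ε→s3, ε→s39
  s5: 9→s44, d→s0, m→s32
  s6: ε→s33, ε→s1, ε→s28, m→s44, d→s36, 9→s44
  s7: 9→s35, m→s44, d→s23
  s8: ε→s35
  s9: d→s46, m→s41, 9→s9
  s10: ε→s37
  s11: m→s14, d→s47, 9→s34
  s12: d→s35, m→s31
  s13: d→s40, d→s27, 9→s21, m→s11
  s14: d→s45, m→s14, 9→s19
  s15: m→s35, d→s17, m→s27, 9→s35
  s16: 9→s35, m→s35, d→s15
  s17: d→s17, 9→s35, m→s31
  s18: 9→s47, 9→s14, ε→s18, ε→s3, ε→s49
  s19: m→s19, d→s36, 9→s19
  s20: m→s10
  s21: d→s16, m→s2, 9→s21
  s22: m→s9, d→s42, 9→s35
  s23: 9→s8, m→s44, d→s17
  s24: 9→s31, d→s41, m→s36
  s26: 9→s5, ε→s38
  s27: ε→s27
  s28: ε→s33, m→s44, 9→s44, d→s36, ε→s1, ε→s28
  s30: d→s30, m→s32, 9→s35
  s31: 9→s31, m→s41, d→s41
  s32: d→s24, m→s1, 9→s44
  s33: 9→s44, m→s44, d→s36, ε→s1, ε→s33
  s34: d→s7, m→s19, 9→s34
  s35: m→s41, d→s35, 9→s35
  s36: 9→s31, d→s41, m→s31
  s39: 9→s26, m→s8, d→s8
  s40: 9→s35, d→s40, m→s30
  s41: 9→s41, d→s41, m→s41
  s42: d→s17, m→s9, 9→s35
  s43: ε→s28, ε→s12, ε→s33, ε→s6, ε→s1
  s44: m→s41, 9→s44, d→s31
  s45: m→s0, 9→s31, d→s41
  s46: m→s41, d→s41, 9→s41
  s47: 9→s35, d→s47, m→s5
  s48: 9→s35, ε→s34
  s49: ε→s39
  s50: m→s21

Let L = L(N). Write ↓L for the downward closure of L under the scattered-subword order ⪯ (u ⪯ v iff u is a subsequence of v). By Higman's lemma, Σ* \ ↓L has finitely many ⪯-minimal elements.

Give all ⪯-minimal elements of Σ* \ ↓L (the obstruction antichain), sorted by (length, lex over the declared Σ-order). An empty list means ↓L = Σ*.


A = [d9m, mmdd, 9dmm, 9mdmd9, 9dddmd, dmmmmm].

|Q|=51, |F|=32, |δ|=145 (31 ε).
min D↑ (30 st, q0=0, F={18}): 0:m→1,9→2,d→3 1:m→4,9→5,d→6 2:m→7,9→2,d→8 3:m→9,9→10,d→3 4:m→4,9→11,d→12 5:m→11,9→5,d→13 6:m→14,9→10,d→6 7:m→11,9→7,d→15 8:m→10,9→10,d→16 9:m→17,9→10,d→9 10:m→18,9→10,d→10 11:m→11,9→11,d→19 12:m→20,9→21,d→18 13:m→22,9→10,d→23 14:m→17,9→22,d→20 15:m→24,9→10,d→25 16:m→10,9→10,d→26 17:m→27,9→22,d→28 18:m→18,9→18,d→18 19:m→21,9→21,d→18 20:m→28,9→21,d→18 21:m→18,9→21,d→18 22:m→18,9→22,d→21 23:m→22,9→10,d→26 24:m→18,9→24,d→29 25:m→24,9→10,d→26 26:m→21,9→10,d→26 27:m→22,9→22,d→19 28:m→19,9→21,d→18 29:m→18,9→18,d→18.
'd9m': run [35, 28, 7, 1] end={s41} rej; 3/3 del acc.
'mmdd': run [35, 30, 17, 7, 1] end={s41} — reject; 4/4 del acc.
'9dmm': |S_i|=[35, 20, 16, 7, 1] end={s41} rej; 4/4 deletions ∈↓L.
'9mdmd9': run [35, 20, 13, 9, 4, 2, 1] end={s41} — reject; 6/6 single-dels accept.
'9dddmd': N↓-sim [35, 20, 16, 12, 5, 2, 1] end={s41} — reject; 6/6 single-dels accept.
'dmmmmm': run [35, 28, 17, 10, 8, 3, 1] end={s41} — reject; 6/6 single-dels accept.
6 words, ⪯-incomp.


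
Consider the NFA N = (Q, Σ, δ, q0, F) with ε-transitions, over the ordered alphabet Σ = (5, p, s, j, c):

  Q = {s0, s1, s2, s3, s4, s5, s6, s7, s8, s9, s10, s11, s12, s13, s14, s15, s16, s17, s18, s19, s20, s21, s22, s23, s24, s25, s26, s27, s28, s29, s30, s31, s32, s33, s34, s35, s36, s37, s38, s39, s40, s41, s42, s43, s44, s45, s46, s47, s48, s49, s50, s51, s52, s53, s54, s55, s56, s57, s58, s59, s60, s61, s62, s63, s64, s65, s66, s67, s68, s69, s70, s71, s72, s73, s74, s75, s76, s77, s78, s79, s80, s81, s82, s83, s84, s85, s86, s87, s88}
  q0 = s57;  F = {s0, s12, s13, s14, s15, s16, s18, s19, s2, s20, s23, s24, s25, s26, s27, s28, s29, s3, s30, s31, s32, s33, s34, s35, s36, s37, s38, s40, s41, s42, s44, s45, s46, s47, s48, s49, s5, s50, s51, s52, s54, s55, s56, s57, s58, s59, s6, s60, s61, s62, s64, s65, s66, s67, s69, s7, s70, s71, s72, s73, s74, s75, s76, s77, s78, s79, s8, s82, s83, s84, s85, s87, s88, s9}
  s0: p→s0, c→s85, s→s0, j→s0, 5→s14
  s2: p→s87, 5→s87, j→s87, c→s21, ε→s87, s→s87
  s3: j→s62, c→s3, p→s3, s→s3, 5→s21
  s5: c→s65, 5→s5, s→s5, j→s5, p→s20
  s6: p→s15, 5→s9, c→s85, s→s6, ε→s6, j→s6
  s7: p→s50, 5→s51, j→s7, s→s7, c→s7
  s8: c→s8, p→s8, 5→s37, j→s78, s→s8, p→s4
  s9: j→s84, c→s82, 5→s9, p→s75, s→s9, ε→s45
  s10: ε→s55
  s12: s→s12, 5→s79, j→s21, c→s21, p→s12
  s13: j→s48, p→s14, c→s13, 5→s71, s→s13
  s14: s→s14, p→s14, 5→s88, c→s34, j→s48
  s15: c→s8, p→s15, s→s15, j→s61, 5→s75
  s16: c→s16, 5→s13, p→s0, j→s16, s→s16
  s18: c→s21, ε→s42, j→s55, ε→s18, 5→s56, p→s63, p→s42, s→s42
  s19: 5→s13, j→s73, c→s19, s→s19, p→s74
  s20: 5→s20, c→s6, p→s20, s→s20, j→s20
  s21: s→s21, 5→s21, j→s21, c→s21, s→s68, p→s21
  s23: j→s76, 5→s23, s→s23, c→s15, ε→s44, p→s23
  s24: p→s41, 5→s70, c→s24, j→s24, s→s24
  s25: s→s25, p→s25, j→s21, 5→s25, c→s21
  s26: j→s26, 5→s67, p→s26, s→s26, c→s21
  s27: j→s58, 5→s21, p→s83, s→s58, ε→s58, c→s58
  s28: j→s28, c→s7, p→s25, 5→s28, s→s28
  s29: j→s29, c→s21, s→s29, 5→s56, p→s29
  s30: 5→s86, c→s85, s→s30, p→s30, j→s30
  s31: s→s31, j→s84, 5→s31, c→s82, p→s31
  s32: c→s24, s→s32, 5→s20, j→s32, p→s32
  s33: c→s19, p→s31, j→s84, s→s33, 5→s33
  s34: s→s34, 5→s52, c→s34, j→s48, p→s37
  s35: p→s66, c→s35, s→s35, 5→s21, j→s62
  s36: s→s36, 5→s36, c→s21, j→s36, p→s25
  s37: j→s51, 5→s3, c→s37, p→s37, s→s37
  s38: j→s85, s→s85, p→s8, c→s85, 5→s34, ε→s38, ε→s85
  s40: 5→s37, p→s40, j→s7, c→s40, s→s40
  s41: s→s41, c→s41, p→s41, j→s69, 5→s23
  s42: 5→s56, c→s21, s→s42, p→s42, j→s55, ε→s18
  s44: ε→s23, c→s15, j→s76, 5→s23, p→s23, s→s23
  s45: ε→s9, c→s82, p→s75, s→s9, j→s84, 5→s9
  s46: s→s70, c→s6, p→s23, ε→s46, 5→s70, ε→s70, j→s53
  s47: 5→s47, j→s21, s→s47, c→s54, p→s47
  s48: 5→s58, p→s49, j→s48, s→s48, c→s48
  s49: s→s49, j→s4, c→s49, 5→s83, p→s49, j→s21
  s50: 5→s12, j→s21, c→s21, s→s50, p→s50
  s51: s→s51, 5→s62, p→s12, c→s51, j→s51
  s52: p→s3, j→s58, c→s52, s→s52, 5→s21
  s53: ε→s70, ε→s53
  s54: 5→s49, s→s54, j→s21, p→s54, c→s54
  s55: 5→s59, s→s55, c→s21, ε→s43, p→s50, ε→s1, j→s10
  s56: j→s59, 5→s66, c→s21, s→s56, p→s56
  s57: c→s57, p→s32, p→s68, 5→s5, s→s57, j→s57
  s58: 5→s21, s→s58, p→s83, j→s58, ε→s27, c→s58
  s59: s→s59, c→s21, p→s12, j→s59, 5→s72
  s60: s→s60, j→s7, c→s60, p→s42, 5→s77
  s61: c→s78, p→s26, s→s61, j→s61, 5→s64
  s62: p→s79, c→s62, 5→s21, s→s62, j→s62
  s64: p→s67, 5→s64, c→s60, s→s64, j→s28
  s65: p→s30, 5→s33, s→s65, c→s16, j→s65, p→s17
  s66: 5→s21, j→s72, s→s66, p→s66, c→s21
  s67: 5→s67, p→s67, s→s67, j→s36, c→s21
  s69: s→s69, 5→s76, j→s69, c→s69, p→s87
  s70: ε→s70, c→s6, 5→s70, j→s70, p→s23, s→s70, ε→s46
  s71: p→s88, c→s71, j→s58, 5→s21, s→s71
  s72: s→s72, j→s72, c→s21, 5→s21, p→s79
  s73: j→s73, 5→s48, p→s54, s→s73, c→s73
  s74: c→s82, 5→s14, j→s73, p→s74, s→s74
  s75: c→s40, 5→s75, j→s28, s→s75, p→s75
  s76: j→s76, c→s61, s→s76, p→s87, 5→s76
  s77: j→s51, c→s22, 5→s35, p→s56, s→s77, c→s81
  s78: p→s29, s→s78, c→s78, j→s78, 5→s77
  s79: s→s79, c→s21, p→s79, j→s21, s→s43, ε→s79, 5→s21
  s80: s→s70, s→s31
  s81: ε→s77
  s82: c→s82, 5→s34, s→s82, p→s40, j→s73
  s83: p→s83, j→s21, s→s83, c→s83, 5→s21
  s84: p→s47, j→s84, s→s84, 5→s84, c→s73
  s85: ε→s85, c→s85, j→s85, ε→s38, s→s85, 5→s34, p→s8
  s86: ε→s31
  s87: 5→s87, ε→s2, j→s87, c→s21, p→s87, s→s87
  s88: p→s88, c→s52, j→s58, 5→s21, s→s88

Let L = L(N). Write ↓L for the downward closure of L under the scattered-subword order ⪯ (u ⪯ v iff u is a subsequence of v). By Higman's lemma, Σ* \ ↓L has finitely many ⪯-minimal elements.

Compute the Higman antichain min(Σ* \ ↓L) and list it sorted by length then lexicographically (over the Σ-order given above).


|Q|=89, |F|=74, |δ|=413 (28 ε).
min D↑ (68 st, q0=0, F={42}): 0:5→1,p→2,s→0,j→0,c→0 1:5→1,p→3,s→1,j→1,c→4 2:5→3,p→2,s→2,j→2,c→5 3:5→3,p→3,s→3,j→3,c→6 4:5→7,p→8,s→4,j→4,c→9 5:5→10,p→11,s→5,j→5,c→5 6:5→12,p→13,s→6,j→6,c→14 7:5→7,p→15,s→7,j→16,c→17 8:5→15,p→8,s→8,j→8,c→14 9:5→18,p→19,s→9,j→9,c→9 10:5→10,p→20,s→10,j→10,c→6 11:5→20,p→11,s→11,j→21,c→11 12:5→12,p→22,s→12,j→16,c→23 13:5→22,p→13,s→13,j→24,c→25 14:5→26,p→25,s→14,j→14,c→14 15:5→15,p→15,s→15,j→16,c→23 16:5→16,p→27,s→16,j→16,c→28 17:5→18,p→29,s→17,j→28,c→17 18:5→30,p→31,s→18,j→32,c→18 19:5→31,p→19,s→19,j→19,c→14 20:5→20,p→20,s→20,j→33,c→13 21:5→33,p→34,s→21,j→21,c→21 22:5→22,p→22,s→22,j→35,c→36 23:5→26,p→36,s→23,j→28,c→23 24:5→37,p→38,s→24,j→24,c→39 25:5→40,p→25,s→25,j→39,c→25 26:5→41,p→40,s→26,j→32,c→26 27:5→27,p→27,s→27,j→42,c→43 28:5→32,p→43,s→28,j→28,c→28 29:5→31,p→29,s→29,j→28,c→23 30:5→42,p→44,s→30,j→45,c→30 31:5→44,p→31,s→31,j→32,c→26 32:5→45,p→46,s→32,j→32,c→32 33:5→33,p→34,s→33,j→33,c→24 34:5→34,p→34,s→34,j→34,c→42 35:5→35,p→47,s→35,j→35,c→48 36:5→40,p→36,s→36,j→48,c→36 37:5→37,p→49,s→37,j→35,c→50 38:5→49,p→38,s→38,j→38,c→42 39:5→51,p→52,s→39,j→39,c→39 40:5→53,p→40,s→40,j→54,c→40 41:5→42,p→53,s→41,j→45,c→41 42:5→42,p→42,s→42,j→42,c→42 43:5→46,p→43,s→43,j→42,c→43 44:5→42,p→44,s→44,j→45,c→41 45:5→42,p→55,s→45,j→45,c→45 46:5→55,p→46,s→46,j→42,c→46 47:5→47,p→47,s→47,j→42,c→42 48:5→54,p→56,s→48,j→48,c→48 49:5→49,p→49,s→49,j→57,c→42 50:5→51,p→58,s→50,j→48,c→50 51:5→59,p→60,s→51,j→54,c→51 52:5→60,p→52,s→52,j→52,c→42 53:5→42,p→53,s→53,j→61,c→53 54:5→61,p→62,s→54,j→54,c→54 55:5→42,p→55,s→55,j→42,c→55 56:5→62,p→56,s→56,j→42,c→42 57:5→57,p→47,s→57,j→57,c→42 58:5→60,p→58,s→58,j→63,c→42 59:5→42,p→64,s→59,j→61,c→59 60:5→64,p→60,s→60,j→65,c→42 61:5→42,p→66,s→61,j→61,c→61 62:5→66,p→62,s→62,j→42,c→42 63:5→65,p→56,s→63,j→63,c→42 64:5→42,p→64,s→64,j→67,c→42 65:5→67,p→62,s→65,j→65,c→42 66:5→42,p→66,s→66,j→42,c→42 67:5→42,p→66,s→67,j→67,c→42 (ε-aug+det+¬).
'5c5jpj': |S_i|=[86, 81, 71, 57, 27, 12, 3] end={s21,s4,s68} rej; 6/6 single-dels accept.
'5cc555': run [86, 81, 71, 51, 29, 15, 2] end={s21,s68} rej; 6/6 single-dels accept.
'pcpjpc': run [86, 78, 68, 51, 38, 23, 2] end={s21,s68} rej; 6/6 deletions ∈↓L.
3 minimals (antichain).

A = [5c5jpj, 5cc555, pcpjpc].


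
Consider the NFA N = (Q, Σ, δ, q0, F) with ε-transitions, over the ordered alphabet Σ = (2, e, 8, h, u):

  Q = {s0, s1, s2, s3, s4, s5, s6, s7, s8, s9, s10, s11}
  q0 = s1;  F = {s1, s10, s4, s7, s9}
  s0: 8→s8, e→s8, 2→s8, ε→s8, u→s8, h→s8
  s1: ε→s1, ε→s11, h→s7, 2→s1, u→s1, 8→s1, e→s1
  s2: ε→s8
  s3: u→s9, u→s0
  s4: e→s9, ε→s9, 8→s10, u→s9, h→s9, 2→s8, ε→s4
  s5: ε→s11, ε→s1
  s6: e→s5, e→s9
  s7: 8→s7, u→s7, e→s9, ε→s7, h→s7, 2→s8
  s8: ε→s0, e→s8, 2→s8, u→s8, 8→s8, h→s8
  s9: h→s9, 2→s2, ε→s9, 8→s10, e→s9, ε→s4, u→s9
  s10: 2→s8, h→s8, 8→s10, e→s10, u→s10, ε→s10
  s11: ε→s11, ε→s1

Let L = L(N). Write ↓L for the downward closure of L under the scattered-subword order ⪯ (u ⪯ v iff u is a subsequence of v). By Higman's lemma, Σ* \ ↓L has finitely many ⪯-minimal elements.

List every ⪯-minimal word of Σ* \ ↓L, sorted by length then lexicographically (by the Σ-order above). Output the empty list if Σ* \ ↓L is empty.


min(Σ*\↓L) = [h2, he8h].

|Q|=12, |F|=5, |δ|=54 (15 ε).
min D↑ (5 st, q0=0, F={2}): 0:2→0,e→0,8→0,h→1,u→0 1:2→2,e→3,8→1,h→1,u→1 2:2→2,e→2,8→2,h→2,u→2 3:2→2,e→3,8→4,h→3,u→3 4:2→2,e→4,8→4,h→2,u→4.
'h2': run [9, 7, 3] end={s0,s2,s8} rej; 2/2 del acc.
'he8h': |S_i|=[9, 7, 6, 3, 2] end={s0,s8} rej; 4/4 single-dels accept.
2 obstructions.


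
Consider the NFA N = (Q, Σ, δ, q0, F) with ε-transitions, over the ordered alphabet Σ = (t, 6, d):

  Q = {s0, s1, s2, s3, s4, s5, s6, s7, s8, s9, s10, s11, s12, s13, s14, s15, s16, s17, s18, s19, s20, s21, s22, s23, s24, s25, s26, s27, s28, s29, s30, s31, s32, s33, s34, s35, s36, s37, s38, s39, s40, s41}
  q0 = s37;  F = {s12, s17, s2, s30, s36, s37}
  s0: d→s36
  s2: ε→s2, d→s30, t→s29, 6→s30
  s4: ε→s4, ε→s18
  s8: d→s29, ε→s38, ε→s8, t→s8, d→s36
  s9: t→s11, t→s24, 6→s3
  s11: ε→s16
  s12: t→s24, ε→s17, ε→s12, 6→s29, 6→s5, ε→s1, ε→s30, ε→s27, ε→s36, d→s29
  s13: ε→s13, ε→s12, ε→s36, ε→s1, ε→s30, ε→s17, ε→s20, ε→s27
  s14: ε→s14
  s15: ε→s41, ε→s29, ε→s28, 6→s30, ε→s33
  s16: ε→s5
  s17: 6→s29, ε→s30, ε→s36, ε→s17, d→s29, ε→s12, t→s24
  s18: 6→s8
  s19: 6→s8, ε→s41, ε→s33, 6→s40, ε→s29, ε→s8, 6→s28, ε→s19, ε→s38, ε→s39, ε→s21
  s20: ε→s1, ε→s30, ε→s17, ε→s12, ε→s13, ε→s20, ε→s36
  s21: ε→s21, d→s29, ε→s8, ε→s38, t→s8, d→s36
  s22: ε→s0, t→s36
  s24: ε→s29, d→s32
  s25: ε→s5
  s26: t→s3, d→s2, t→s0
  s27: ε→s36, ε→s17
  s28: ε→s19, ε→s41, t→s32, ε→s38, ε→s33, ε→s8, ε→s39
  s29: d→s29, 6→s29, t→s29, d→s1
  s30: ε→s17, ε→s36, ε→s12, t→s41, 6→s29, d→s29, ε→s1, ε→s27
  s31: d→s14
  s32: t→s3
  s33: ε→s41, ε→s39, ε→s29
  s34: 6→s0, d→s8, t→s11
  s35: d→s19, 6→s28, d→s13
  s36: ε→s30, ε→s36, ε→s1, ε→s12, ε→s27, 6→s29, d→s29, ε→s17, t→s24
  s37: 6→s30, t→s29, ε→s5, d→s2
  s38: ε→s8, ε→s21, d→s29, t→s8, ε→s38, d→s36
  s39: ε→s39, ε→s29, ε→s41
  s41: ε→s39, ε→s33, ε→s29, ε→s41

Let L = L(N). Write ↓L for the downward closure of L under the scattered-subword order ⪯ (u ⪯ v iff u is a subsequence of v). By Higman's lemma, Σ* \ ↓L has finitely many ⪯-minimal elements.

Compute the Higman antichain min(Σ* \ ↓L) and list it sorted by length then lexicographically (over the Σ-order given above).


min(Σ*\↓L) = [t, 66, 6d, dd6, ddd].

|Q|=42, |F|=6, |δ|=139 (84 ε).
min D↑ (4 st, q0=0, F={1}): 0:t→1,6→2,d→3 1:t→1,6→1,d→1 2:t→1,6→1,d→1 3:t→1,6→2,d→2 [Hopcroft].
't': run [16, 8] end={s1,s24,s29,s3,s32,s33,s39,s41} rej; 1/1 deletions ∈↓L.
'66': run [16, 14, 3] end={s1,s29,s5} rej; 2/2 del acc.
'6d': N↓-sim [16, 14, 4] end={s1,s29,s3,s32} rej; 2/2 deletions ∈↓L.
'dd6': |S_i|=[16, 15, 14, 3] end={s1,s29,s5} ∉↓L; 3/3 deletions ∈↓L.
'ddd': |S_i|=[16, 15, 14, 4] end={s1,s29,s3,s32} ∉↓L; 3/3 deletions ∈↓L.
5 minimals (antichain).


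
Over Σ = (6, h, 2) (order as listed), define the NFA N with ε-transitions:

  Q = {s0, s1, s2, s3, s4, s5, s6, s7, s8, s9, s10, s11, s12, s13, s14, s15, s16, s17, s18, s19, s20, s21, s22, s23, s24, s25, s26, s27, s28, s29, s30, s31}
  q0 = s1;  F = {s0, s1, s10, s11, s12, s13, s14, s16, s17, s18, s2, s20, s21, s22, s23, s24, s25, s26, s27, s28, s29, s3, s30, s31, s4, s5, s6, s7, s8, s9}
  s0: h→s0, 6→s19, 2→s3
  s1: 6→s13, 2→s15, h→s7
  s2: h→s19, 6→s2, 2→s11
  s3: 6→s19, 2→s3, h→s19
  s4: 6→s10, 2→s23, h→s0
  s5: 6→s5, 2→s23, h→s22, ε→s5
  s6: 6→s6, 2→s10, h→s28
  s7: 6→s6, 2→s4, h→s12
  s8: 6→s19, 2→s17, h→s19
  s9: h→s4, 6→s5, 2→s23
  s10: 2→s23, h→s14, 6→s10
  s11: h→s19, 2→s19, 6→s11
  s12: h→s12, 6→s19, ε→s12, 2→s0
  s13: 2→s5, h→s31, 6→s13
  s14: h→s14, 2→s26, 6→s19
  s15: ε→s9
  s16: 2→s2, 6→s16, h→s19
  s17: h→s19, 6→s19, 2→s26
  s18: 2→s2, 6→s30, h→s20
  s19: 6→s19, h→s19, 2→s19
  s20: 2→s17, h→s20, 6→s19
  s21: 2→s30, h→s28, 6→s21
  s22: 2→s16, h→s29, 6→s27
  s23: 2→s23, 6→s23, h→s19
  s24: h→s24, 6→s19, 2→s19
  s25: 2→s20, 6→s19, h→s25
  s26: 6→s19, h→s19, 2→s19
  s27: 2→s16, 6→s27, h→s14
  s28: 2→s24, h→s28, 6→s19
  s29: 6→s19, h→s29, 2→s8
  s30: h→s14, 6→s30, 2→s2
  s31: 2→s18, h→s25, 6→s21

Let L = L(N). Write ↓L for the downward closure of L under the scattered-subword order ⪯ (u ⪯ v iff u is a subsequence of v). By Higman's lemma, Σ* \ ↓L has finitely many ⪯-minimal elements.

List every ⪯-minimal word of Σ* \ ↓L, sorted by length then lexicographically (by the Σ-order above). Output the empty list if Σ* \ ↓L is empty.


Antichain: [hh6, 22h, h6h22, 6h2222].

|Q|=32, |F|=30, |δ|=96 (3 ε).
min D↑ (31 st, q0=0, F={16}): 0:6→1,h→2,2→3 1:6→1,h→4,2→5 2:6→6,h→7,2→8 3:6→5,h→8,2→9 4:6→10,h→11,2→12 5:6→5,h→13,2→9 6:6→6,h→14,2→15 7:6→16,h→7,2→17 8:6→15,h→17,2→9 9:6→9,h→16,2→9 10:6→10,h→14,2→18 11:6→16,h→11,2→19 12:6→18,h→19,2→20 13:6→21,h→22,2→23 14:6→16,h→14,2→24 15:6→15,h→25,2→9 16:6→16,h→16,2→16 17:6→16,h→17,2→26 18:6→18,h→25,2→20 19:6→16,h→19,2→27 20:6→20,h→16,2→28 21:6→21,h→25,2→23 22:6→16,h→22,2→29 23:6→23,h→16,2→20 24:6→16,h→24,2→16 25:6→16,h→25,2→30 26:6→16,h→16,2→26 27:6→16,h→16,2→30 28:6→28,h→16,2→16 29:6→16,h→16,2→27 30:6→16,h→16,2→16.
'hh6': |S_i|=[32, 27, 13, 1] end={s19} rej; 3/3 del acc.
'22h': N↓-sim [32, 23, 9, 1] end={s19} — reject; 3/3 single-dels accept.
'h6h22': run [32, 27, 14, 5, 3, 1] end={s19} ∉↓L; 5/5 del acc.
'6h2222': N↓-sim [32, 24, 19, 12, 5, 3, 1] end={s19} — reject; 6/6 single-dels accept.
4 obstructions.


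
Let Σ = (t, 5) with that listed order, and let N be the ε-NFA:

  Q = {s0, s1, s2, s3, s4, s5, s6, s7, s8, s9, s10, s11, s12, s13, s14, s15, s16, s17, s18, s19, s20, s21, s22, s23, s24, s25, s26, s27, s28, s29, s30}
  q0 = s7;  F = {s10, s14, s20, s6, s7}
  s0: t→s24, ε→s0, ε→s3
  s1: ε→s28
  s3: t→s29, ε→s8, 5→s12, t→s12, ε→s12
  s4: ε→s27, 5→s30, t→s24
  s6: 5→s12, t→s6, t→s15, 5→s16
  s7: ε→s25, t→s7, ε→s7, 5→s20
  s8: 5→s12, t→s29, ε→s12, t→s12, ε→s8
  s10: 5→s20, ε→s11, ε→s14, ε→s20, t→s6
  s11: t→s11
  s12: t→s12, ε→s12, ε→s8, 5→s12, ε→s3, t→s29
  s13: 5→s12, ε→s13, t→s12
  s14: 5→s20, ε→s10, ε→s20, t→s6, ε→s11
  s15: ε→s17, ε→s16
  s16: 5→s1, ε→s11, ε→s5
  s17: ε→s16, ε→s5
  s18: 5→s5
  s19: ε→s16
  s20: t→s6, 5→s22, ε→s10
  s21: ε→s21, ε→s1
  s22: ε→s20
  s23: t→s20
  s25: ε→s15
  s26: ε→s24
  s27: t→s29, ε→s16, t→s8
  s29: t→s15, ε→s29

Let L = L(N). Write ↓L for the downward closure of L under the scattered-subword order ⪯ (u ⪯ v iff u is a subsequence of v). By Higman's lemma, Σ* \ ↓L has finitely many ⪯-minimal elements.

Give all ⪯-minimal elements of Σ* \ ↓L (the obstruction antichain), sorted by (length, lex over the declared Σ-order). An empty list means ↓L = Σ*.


A = [5t5].

|Q|=31, |F|=5, |δ|=68 (35 ε).
min D↑ (4 st, q0=0, F={3}): 0:t→0,5→1 1:t→2,5→1 2:t→2,5→3 3:t→3,5→3 [Hopcroft].
'5t5': N↓-sim [18, 16, 12, 11] end={s1,s11,s12,s15,s16,s17,s28,s29,s3,s5,s8} ∉↓L; 3/3 del acc.
1 obstructions.


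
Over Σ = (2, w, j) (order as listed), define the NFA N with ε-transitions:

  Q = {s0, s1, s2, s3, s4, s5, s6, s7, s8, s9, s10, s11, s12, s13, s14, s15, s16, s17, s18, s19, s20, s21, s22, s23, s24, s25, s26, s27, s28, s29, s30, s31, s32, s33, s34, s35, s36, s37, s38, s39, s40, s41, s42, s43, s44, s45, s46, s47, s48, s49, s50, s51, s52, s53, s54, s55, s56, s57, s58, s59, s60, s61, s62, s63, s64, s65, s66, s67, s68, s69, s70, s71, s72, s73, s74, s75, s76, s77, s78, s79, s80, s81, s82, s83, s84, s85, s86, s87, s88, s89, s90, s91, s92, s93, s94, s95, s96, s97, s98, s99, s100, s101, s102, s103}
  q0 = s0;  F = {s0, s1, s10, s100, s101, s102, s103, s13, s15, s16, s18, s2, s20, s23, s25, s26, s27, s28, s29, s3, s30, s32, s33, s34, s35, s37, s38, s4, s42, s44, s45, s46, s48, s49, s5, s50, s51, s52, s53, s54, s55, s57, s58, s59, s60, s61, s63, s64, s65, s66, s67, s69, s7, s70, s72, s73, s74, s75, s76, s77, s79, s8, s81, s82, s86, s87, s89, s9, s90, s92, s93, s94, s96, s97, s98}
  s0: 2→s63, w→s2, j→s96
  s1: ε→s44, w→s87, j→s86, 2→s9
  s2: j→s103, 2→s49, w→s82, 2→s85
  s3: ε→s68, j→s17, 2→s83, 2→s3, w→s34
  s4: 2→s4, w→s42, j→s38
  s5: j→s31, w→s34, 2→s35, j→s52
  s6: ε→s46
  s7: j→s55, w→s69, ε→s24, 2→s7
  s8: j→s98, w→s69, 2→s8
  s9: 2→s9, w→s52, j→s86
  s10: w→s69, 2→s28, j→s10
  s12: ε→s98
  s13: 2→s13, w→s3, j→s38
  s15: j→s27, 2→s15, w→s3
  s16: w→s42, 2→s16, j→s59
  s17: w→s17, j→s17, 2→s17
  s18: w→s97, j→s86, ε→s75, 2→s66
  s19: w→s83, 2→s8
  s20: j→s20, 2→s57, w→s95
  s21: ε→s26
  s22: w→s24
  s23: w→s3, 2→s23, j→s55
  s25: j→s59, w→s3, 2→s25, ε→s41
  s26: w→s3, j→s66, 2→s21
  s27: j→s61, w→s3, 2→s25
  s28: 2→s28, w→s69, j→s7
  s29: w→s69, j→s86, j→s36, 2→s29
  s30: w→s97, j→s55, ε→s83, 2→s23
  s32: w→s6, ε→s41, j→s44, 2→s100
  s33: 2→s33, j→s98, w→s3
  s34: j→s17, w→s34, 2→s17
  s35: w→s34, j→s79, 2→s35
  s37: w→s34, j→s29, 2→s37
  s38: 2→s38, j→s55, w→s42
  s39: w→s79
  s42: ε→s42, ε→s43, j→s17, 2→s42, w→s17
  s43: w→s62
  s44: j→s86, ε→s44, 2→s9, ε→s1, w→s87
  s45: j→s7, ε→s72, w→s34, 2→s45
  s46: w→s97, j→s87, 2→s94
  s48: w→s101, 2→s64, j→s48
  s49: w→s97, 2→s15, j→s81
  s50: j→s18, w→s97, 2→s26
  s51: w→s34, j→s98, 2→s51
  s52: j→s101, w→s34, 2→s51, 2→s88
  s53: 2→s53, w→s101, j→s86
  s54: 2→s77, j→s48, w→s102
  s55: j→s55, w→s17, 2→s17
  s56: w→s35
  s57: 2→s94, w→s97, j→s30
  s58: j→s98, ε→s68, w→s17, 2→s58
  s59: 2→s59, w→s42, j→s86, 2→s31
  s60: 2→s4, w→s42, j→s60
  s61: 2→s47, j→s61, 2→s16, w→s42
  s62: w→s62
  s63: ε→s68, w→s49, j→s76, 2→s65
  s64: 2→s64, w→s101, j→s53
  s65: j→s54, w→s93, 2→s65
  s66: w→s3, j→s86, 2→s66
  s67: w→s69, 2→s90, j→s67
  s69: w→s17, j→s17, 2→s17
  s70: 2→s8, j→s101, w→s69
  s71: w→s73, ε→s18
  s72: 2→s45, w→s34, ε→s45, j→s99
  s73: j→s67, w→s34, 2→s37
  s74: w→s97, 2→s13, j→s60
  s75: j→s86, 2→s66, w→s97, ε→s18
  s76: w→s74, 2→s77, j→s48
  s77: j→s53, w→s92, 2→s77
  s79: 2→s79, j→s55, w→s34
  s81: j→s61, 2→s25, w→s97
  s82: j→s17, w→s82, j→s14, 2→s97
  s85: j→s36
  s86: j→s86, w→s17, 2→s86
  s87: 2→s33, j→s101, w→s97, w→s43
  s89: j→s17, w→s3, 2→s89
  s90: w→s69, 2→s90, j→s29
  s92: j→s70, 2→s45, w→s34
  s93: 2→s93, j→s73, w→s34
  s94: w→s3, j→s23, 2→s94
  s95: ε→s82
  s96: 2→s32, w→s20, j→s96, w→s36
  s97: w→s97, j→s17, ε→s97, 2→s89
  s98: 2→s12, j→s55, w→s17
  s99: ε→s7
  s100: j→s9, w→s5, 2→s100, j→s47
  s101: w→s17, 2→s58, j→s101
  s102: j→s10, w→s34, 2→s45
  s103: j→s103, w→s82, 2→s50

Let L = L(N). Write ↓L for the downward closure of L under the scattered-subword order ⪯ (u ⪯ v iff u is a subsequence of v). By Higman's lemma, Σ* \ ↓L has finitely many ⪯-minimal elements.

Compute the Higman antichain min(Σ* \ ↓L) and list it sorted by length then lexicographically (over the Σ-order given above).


A = [wwj, 22ww2, 2jjww, j2jjw, jw2jj2].

|Q|=104, |F|=75, |δ|=271 (23 ε).
min D↑ (73 st, q0=0, F={19}): 0:2→1,w→2,j→3 1:2→4,w→5,j→6 2:2→5,w→7,j→8 3:2→9,w→10,j→3 4:2→4,w→11,j→12 5:2→13,w→14,j→15 6:2→16,w→17,j→18 7:2→14,w→7,j→19 8:2→20,w→7,j→8 9:2→21,w→22,j→23 10:2→24,w→7,j→10 11:2→11,w→25,j→26 12:2→16,w→27,j→18 13:2→13,w→28,j→29 14:2→30,w→14,j→19 15:2→31,w→14,j→32 16:2→16,w→33,j→34 17:2→35,w→14,j→36 18:2→37,w→38,j→18 19:2→19,w→19,j→19 20:2→39,w→14,j→40 21:2→21,w→41,j→42 22:2→43,w→14,j→44 23:2→42,w→44,j→45 24:2→43,w→14,j→46 25:2→19,w→25,j→19 26:2→47,w→25,j→48 27:2→49,w→25,j→50 28:2→28,w→25,j→19 29:2→31,w→28,j→32 30:2→30,w→28,j→19 31:2→31,w→28,j→51 32:2→52,w→53,j→32 33:2→49,w→25,j→54 34:2→34,w→38,j→45 35:2→35,w→28,j→55 36:2→56,w→53,j→36 37:2→37,w→38,j→34 38:2→57,w→19,j→38 39:2→39,w→28,j→58 40:2→58,w→14,j→45 41:2→59,w→25,j→60 42:2→42,w→60,j→45 43:2→43,w→28,j→61 44:2→62,w→14,j→38 45:2→45,w→19,j→45 46:2→61,w→14,j→63 47:2→47,w→25,j→64 48:2→65,w→66,j→48 49:2→49,w→25,j→67 50:2→68,w→66,j→50 51:2→51,w→53,j→45 52:2→52,w→53,j→51 53:2→53,w→19,j→19 54:2→69,w→66,j→38 55:2→55,w→53,j→63 56:2→56,w→53,j→55 57:2→57,w→19,j→70 58:2→58,w→28,j→45 59:2→59,w→25,j→71 60:2→72,w→25,j→38 61:2→61,w→28,j→63 62:2→62,w→28,j→70 63:2→19,w→19,j→63 64:2→64,w→66,j→45 65:2→65,w→66,j→64 66:2→19,w→19,j→19 67:2→67,w→66,j→63 68:2→68,w→66,j→67 69:2→69,w→66,j→70 70:2→70,w→19,j→63 71:2→71,w→25,j→63 72:2→72,w→25,j→70 [Hopcroft].
'wwj': run [93, 78, 14, 2] end={s14,s17} — reject; 3/3 deletions ∈↓L.
'22ww2': N↓-sim [93, 85, 66, 40, 4, 1] end={s17} rej; 5/5 deletions ∈↓L.
'2jjww': N↓-sim [93, 85, 68, 34, 11, 2] end={s17,s62} ∉↓L; 5/5 single-dels accept.
'j2jjw': |S_i|=[93, 85, 67, 43, 9, 1] end={s17} rej; 5/5 single-dels accept.
'jw2jj2': run [93, 85, 52, 34, 21, 2, 1] end={s17} — reject; 6/6 single-dels accept.
5 obstructions.


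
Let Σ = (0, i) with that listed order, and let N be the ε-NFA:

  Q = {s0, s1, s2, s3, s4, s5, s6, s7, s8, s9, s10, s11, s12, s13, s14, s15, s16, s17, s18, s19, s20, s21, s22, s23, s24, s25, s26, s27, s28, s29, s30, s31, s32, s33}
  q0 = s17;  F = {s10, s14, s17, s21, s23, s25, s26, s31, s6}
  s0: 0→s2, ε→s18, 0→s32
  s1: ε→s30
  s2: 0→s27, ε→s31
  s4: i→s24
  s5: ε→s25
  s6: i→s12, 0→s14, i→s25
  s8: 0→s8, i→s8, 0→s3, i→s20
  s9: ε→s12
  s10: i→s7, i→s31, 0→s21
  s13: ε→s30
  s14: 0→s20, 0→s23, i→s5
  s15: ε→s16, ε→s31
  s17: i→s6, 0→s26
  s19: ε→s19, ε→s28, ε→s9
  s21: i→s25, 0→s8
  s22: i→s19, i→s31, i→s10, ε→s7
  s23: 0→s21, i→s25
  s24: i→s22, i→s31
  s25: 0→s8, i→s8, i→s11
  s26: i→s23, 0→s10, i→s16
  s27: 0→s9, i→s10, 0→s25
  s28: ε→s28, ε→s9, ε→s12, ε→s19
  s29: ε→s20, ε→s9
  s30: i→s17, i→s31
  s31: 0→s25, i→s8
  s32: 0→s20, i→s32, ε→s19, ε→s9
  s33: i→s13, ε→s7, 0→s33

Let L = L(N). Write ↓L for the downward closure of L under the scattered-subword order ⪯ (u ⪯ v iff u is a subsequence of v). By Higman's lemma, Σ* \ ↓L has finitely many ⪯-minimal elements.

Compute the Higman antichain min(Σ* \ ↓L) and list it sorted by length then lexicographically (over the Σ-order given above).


|Q|=34, |F|=9, |δ|=66 (21 ε).
min D↑ (10 st, q0=0, F={9}): 0:0→1,i→2 1:0→3,i→4 2:0→5,i→6 3:0→7,i→8 4:0→7,i→6 5:0→4,i→6 6:0→9,i→9 7:0→9,i→6 8:0→6,i→9 9:0→9,i→9 (ε-aug+det+¬).
'ii0': N↓-sim [17, 14, 7, 3] end={s20,s3,s8} ∉↓L; 3/3 del acc.
'iii': run [17, 14, 7, 4] end={s11,s20,s3,s8} rej; 3/3 deletions ∈↓L.
'0000': run [17, 14, 10, 6, 3] end={s20,s3,s8} rej; 4/4 del acc.
'00ii': N↓-sim [17, 14, 10, 7, 4] end={s11,s20,s3,s8} — reject; 4/4 single-dels accept.
'0i00': |S_i|=[17, 14, 11, 6, 3] end={s20,s3,s8} — reject; 4/4 deletions ∈↓L.
5 words, ⪯-incomp.

min(Σ*\↓L) = [ii0, iii, 0000, 00ii, 0i00].


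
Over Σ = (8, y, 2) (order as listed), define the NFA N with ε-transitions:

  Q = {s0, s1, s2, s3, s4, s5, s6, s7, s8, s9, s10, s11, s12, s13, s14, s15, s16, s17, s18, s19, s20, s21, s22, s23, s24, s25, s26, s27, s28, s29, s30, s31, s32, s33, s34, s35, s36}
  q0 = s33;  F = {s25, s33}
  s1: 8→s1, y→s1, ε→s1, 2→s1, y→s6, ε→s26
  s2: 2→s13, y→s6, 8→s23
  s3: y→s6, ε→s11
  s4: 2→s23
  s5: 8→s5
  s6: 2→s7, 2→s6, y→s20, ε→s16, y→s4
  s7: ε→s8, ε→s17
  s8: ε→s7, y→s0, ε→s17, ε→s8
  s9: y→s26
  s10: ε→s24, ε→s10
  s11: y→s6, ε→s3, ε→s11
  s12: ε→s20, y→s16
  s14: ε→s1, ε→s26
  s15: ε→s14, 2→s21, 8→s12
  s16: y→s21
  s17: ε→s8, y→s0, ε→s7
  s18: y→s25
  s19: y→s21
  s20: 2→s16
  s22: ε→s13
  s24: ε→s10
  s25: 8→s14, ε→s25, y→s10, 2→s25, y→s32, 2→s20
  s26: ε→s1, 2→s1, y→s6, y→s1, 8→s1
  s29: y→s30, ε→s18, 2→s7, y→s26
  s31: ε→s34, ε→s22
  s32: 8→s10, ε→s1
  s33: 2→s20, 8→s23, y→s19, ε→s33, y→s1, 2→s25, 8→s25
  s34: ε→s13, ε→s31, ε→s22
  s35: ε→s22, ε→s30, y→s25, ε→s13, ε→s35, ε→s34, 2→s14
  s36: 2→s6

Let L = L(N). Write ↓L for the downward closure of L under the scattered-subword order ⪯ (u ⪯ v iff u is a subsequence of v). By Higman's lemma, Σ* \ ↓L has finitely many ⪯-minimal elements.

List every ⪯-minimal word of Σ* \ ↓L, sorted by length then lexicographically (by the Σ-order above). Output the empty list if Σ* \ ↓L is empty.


|Q|=37, |F|=2, |δ|=83 (36 ε).
min D↑ (3 st, q0=0, F={2}): 0:8→1,y→2,2→1 1:8→2,y→2,2→1 2:8→2,y→2,2→2 [Hopcroft].
'y': |S_i|=[19, 16] end={s0,s1,s10,s16,s17,s19,s20,s21,s23,s24,s26,s32,…} ∉↓L; 1/1 deletions ∈↓L.
'88': |S_i|=[19, 17, 15] end={s0,s1,s10,s14,s16,s17,s20,s21,s23,s24,s26,s4,…} ∉↓L; 2/2 deletions ∈↓L.
'28': |S_i|=[19, 17, 15] end={s0,s1,s10,s14,s16,s17,s20,s21,s23,s24,s26,s4,…} rej; 2/2 deletions ∈↓L.
3 words, ⪯-incomp.

Antichain: [y, 88, 28].


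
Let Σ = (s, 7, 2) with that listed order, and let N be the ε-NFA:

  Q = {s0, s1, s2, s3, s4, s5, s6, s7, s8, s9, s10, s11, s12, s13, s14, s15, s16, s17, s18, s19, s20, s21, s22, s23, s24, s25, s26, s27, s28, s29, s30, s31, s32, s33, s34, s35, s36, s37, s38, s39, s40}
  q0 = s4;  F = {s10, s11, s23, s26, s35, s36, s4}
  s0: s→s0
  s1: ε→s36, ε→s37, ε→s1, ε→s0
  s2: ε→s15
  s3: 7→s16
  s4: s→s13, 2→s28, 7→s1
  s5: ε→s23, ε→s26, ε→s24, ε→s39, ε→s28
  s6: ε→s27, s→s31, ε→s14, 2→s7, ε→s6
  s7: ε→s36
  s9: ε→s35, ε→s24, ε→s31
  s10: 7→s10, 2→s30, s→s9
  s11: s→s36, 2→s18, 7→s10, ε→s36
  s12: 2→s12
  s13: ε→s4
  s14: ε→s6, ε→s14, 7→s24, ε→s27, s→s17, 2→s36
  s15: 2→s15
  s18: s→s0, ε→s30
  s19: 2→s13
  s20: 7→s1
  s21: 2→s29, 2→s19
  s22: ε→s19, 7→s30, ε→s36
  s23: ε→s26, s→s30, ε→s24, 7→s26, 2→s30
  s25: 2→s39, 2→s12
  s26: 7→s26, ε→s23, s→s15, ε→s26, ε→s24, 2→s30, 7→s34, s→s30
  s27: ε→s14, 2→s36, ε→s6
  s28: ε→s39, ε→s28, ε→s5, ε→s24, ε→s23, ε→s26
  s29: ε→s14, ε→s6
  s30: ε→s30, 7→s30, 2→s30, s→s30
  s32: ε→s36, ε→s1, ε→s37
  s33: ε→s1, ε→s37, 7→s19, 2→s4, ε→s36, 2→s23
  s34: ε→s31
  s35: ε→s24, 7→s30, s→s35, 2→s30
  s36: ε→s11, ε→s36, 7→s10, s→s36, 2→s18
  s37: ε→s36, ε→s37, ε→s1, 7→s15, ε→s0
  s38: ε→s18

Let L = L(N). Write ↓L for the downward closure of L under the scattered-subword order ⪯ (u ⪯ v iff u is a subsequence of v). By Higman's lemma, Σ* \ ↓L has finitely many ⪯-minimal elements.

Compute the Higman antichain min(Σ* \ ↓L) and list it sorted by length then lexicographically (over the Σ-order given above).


|Q|=41, |F|=7, |δ|=104 (56 ε).
min D↑ (6 st, q0=0, F={4}): 0:s→0,7→1,2→2 1:s→1,7→3,2→4 2:s→4,7→2,2→4 3:s→5,7→3,2→4 4:s→4,7→4,2→4 5:s→5,7→4,2→4.
'72': N↓-sim [21, 16, 4] end={s0,s15,s18,s30} rej; 2/2 single-dels accept.
'2s': run [21, 12, 3] end={s0,s15,s30} — reject; 2/2 single-dels accept.
'22': N↓-sim [21, 12, 2] end={s15,s30} rej; 2/2 single-dels accept.
'77s7': N↓-sim [21, 16, 10, 6, 1] end={s30} — reject; 4/4 del acc.
4 words, ⪯-incomp.

Antichain: [72, 2s, 22, 77s7].


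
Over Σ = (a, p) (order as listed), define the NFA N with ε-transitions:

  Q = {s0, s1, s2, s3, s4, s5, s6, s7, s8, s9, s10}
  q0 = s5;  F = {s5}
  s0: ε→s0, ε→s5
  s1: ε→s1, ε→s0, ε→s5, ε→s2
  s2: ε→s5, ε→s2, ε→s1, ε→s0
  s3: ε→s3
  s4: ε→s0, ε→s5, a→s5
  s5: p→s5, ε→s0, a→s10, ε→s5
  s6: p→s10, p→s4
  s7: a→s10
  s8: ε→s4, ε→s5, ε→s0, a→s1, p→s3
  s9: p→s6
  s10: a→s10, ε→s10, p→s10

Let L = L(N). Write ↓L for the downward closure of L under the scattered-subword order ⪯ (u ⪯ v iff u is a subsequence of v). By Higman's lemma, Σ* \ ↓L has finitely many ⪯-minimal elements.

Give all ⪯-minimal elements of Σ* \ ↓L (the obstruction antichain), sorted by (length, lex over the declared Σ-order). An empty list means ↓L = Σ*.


|Q|=11, |F|=1, |δ|=30 (19 ε).
min D↑ (2 st, q0=0, F={1}): 0:a→1,p→0 1:a→1,p→1.
'a': N↓-sim [3, 1] end={s10} rej; 1/1 single-dels accept.
1 words, ⪯-incomp.

min(Σ*\↓L) = [a].


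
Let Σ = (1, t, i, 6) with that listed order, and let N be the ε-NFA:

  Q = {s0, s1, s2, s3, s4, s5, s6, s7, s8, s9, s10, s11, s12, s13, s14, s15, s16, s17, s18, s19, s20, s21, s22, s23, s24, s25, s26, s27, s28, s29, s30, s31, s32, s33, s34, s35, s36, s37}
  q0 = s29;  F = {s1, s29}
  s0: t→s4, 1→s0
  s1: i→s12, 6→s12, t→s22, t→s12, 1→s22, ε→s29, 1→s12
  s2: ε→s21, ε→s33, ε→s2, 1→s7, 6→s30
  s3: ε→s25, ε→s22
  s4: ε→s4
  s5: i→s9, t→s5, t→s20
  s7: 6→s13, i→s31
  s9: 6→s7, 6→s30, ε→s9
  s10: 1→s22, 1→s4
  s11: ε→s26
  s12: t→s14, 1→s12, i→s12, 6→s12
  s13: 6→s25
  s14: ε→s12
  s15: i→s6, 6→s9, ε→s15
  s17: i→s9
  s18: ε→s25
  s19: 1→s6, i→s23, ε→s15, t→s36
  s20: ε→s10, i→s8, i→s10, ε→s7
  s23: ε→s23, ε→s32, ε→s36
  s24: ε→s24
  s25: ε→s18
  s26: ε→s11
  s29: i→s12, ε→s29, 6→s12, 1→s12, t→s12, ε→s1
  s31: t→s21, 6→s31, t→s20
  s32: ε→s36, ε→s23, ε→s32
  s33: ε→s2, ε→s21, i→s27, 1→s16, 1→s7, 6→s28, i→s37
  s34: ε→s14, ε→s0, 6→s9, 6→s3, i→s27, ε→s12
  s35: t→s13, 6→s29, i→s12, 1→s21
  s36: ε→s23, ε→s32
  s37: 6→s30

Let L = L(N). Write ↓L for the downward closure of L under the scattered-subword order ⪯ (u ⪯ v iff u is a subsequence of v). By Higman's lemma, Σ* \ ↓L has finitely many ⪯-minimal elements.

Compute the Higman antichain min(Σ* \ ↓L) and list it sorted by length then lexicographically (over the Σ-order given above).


min(Σ*\↓L) = [1, t, i, 6].

|Q|=38, |F|=2, |δ|=85 (33 ε).
min D↑ (2 st, q0=0, F={1}): 0:1→1,t→1,i→1,6→1 1:1→1,t→1,i→1,6→1 (ε-aug+det+¬).
'1': run [5, 3] end={s12,s14,s22} — reject; 1/1 del acc.
't': N↓-sim [5, 3] end={s12,s14,s22} ∉↓L; 1/1 single-dels accept.
'i': N↓-sim [5, 2] end={s12,s14} — reject; 1/1 single-dels accept.
'6': run [5, 2] end={s12,s14} rej; 1/1 del acc.
4 minimals (antichain).


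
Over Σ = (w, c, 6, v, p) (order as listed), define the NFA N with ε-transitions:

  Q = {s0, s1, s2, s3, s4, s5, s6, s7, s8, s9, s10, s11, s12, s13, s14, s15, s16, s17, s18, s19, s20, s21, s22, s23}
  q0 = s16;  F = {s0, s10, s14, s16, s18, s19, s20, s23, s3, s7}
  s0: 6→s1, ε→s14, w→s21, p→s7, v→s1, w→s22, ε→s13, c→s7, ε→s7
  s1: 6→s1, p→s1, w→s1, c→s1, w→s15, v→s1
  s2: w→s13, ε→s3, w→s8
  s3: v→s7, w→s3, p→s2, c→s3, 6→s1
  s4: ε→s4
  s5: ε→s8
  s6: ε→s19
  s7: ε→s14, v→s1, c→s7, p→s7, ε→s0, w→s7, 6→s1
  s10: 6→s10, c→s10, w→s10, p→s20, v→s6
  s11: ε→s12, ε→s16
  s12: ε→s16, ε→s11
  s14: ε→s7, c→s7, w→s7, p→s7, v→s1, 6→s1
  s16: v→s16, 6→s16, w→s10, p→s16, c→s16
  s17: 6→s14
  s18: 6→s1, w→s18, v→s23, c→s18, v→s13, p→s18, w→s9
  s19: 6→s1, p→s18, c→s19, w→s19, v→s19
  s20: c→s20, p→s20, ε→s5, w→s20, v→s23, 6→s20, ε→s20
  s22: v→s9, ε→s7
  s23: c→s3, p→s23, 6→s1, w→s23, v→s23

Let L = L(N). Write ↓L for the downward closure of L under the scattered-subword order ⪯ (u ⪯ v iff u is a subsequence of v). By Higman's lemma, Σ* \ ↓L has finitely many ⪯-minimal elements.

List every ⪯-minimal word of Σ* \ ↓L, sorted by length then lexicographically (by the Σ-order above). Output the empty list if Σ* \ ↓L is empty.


min(Σ*\↓L) = [wv6, wpvcvv].

|Q|=24, |F|=10, |δ|=80 (17 ε).
min D↑ (9 st, q0=0, F={4}): 0:w→1,c→0,6→0,v→0,p→0 1:w→1,c→1,6→1,v→2,p→3 2:w→2,c→2,6→4,v→2,p→5 3:w→3,c→3,6→3,v→6,p→3 4:w→4,c→4,6→4,v→4,p→4 5:w→5,c→5,6→4,v→6,p→5 6:w→6,c→7,6→4,v→6,p→6 7:w→7,c→7,6→4,v→8,p→7 8:w→8,c→8,6→4,v→4,p→8 (ε-aug+det+¬).
'wv6': |S_i|=[20, 19, 16, 2] end={s1,s15} — reject; 3/3 single-dels accept.
'wpvcvv': run [20, 19, 16, 13, 12, 9, 3] end={s1,s15,s9} rej; 6/6 deletions ∈↓L.
2 obstructions.


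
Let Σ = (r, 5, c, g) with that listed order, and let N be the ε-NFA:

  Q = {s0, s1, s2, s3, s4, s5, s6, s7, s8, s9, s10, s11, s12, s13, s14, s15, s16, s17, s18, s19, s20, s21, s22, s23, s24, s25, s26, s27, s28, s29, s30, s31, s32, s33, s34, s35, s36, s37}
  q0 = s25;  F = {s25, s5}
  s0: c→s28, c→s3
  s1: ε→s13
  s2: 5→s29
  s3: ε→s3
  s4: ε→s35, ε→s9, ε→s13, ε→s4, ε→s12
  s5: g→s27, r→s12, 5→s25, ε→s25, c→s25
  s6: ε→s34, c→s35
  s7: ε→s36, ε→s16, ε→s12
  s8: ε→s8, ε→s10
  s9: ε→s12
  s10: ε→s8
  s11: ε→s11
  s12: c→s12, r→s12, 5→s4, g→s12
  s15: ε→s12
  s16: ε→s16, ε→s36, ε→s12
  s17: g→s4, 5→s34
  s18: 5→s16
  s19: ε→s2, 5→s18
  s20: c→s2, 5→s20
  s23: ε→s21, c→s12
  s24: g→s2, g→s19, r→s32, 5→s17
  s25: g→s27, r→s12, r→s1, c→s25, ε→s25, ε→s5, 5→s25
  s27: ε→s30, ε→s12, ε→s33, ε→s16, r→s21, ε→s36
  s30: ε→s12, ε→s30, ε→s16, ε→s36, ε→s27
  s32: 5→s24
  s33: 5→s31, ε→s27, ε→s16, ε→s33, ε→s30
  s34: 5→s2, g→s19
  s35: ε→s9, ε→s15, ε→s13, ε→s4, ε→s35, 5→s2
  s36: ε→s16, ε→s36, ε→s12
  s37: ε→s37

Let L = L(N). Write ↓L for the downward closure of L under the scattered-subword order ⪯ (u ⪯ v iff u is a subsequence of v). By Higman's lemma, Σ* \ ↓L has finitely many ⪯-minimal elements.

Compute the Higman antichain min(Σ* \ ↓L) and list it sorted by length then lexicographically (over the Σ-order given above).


|Q|=38, |F|=2, |δ|=82 (48 ε).
min D↑ (2 st, q0=0, F={1}): 0:r→1,5→0,c→0,g→1 1:r→1,5→1,c→1,g→1 [Hopcroft].
'r': |S_i|=[18, 10] end={s1,s12,s13,s15,s2,s21,s29,s35,s4,s9} — reject; 1/1 deletions ∈↓L.
'g': run [18, 15] end={s12,s13,s15,s16,s2,s21,s27,s29,s30,s31,s33,s35,…} rej; 1/1 del acc.
2 minimals (antichain).

A = [r, g].
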